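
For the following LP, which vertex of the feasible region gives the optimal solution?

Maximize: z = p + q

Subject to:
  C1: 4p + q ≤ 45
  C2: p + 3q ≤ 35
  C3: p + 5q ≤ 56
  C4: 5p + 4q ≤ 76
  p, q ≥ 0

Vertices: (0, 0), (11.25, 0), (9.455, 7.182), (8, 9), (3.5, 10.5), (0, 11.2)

Evaluate the objective at each vertex of the feasible region:
  z(0, 0) = 0
  z(11.25, 0) = 11.25
  z(9.455, 7.182) = 16.64
  z(8, 9) = 17  ←
  z(3.5, 10.5) = 14
  z(0, 11.2) = 11.2
The maximum is at p = 8, q = 9.

(8, 9)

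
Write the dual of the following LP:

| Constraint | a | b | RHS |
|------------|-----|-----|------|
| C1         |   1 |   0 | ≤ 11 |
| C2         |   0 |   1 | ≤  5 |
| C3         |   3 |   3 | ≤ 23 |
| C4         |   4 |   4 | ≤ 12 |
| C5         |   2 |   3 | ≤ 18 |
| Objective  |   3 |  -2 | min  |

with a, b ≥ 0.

Primal min cᵀx s.t. Ax ≤ b, x ≥ 0  →  Dual max −bᵀy s.t. Aᵀy ≥ −c, y ≥ 0.

Maximize: z = -11y1 - 5y2 - 23y3 - 12y4 - 18y5

Subject to:
  y1 + 3y3 + 4y4 + 2y5 ≥ -3
  y2 + 3y3 + 4y4 + 3y5 ≥ 2
  y1, y2, y3, y4, y5 ≥ 0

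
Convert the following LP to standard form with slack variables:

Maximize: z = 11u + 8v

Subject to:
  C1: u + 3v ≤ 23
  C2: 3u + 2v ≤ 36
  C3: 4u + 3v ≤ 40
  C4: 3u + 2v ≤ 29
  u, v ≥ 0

max z = 11u + 8v

s.t.
  u + 3v + s1 = 23
  3u + 2v + s2 = 36
  4u + 3v + s3 = 40
  3u + 2v + s4 = 29
  u, v, s1, s2, s3, s4 ≥ 0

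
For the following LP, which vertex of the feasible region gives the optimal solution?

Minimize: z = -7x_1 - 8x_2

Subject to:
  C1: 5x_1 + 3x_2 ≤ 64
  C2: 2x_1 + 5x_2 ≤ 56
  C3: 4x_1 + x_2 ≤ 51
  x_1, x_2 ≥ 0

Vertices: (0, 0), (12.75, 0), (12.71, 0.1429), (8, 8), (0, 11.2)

Evaluate the objective at each vertex of the feasible region:
  z(0, 0) = 0
  z(12.75, 0) = -89.25
  z(12.71, 0.1429) = -90.14
  z(8, 8) = -120  ←
  z(0, 11.2) = -89.6
The minimum is at x_1 = 8, x_2 = 8.

(8, 8)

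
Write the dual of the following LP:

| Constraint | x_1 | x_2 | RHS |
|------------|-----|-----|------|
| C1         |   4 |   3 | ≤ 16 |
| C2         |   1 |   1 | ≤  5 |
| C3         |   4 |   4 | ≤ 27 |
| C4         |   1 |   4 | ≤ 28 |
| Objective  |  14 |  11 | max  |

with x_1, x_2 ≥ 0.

Primal max cᵀx s.t. Ax ≤ b, x ≥ 0  →  Dual min bᵀy s.t. Aᵀy ≥ c, y ≥ 0.

Minimize: z = 16y1 + 5y2 + 27y3 + 28y4

Subject to:
  4y1 + y2 + 4y3 + y4 ≥ 14
  3y1 + y2 + 4y3 + 4y4 ≥ 11
  y1, y2, y3, y4 ≥ 0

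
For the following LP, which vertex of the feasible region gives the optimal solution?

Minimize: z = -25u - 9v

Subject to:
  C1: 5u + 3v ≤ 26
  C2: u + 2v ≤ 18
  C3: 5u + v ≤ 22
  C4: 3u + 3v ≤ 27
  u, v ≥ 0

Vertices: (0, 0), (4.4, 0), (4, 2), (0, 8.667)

Evaluate the objective at each vertex of the feasible region:
  z(0, 0) = 0
  z(4.4, 0) = -110
  z(4, 2) = -118  ←
  z(0, 8.667) = -78
The minimum is at u = 4, v = 2.

(4, 2)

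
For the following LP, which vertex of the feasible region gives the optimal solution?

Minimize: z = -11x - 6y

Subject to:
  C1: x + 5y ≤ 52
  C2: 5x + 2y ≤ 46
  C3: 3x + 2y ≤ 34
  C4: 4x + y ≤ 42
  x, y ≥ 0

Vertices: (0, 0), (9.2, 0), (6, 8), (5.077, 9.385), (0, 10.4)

Evaluate the objective at each vertex of the feasible region:
  z(0, 0) = 0
  z(9.2, 0) = -101.2
  z(6, 8) = -114  ←
  z(5.077, 9.385) = -112.2
  z(0, 10.4) = -62.4
The minimum is at x = 6, y = 8.

(6, 8)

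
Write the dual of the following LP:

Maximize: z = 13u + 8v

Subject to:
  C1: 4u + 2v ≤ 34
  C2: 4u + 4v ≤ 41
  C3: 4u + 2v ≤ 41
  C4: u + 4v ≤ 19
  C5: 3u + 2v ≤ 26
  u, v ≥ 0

Primal max cᵀx s.t. Ax ≤ b, x ≥ 0  →  Dual min bᵀy s.t. Aᵀy ≥ c, y ≥ 0.

Minimize: z = 34y1 + 41y2 + 41y3 + 19y4 + 26y5

Subject to:
  4y1 + 4y2 + 4y3 + y4 + 3y5 ≥ 13
  2y1 + 4y2 + 2y3 + 4y4 + 2y5 ≥ 8
  y1, y2, y3, y4, y5 ≥ 0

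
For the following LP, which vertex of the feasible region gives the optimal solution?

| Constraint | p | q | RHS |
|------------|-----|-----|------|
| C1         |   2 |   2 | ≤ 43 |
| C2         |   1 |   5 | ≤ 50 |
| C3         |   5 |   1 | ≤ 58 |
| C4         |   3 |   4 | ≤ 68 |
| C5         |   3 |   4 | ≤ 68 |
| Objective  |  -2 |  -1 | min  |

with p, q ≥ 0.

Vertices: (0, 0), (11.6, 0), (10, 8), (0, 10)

Evaluate the objective at each vertex of the feasible region:
  z(0, 0) = 0
  z(11.6, 0) = -23.2
  z(10, 8) = -28  ←
  z(0, 10) = -10
The minimum is at p = 10, q = 8.

(10, 8)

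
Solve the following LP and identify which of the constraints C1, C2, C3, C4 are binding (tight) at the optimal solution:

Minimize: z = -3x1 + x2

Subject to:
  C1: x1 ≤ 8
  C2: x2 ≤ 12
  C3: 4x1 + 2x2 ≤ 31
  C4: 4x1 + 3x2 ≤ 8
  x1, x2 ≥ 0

At x1 = 2, x2 = 0, compute slack b - a·x for each constraint:
  C1: 8 − 2 = 6  (slack)
  C2: 12 − 0 = 12  (slack)
  C3: 31 − 8 = 23  (slack)
  C4: 8 − 8 = 0  (binding)

Optimal: x1 = 2, x2 = 0
Binding: C4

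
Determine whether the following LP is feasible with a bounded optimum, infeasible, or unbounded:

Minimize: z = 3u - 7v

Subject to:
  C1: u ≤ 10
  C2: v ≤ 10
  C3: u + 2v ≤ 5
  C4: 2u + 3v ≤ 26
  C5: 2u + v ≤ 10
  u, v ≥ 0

Feasible with a bounded optimal solution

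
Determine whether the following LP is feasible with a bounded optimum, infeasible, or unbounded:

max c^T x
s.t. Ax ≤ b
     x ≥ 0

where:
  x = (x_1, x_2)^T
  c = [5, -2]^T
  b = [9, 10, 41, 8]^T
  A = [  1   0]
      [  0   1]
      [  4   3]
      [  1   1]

Feasible with a bounded optimal solution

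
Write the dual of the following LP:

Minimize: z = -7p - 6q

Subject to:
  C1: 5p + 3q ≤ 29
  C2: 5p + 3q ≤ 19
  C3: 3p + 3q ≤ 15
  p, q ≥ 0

Primal min cᵀx s.t. Ax ≤ b, x ≥ 0  →  Dual max −bᵀy s.t. Aᵀy ≥ −c, y ≥ 0.

Maximize: z = -29y1 - 19y2 - 15y3

Subject to:
  5y1 + 5y2 + 3y3 ≥ 7
  3y1 + 3y2 + 3y3 ≥ 6
  y1, y2, y3 ≥ 0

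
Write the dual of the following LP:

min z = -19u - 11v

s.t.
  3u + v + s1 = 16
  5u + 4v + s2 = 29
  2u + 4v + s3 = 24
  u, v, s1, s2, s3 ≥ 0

Primal min cᵀx s.t. Ax ≤ b, x ≥ 0  →  Dual max −bᵀy s.t. Aᵀy ≥ −c, y ≥ 0.

Maximize: z = -16y1 - 29y2 - 24y3

Subject to:
  3y1 + 5y2 + 2y3 ≥ 19
  y1 + 4y2 + 4y3 ≥ 11
  y1, y2, y3 ≥ 0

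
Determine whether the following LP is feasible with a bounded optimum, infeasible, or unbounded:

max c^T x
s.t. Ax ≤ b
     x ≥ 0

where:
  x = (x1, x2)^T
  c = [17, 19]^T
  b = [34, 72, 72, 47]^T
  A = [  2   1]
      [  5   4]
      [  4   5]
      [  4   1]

Feasible with a bounded optimal solution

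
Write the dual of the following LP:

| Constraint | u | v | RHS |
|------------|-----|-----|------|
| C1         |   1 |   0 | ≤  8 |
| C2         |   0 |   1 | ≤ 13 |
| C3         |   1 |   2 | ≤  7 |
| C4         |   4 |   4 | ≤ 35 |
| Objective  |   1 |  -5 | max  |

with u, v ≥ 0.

Primal max cᵀx s.t. Ax ≤ b, x ≥ 0  →  Dual min bᵀy s.t. Aᵀy ≥ c, y ≥ 0.

Minimize: z = 8y1 + 13y2 + 7y3 + 35y4

Subject to:
  y1 + y3 + 4y4 ≥ 1
  y2 + 2y3 + 4y4 ≥ -5
  y1, y2, y3, y4 ≥ 0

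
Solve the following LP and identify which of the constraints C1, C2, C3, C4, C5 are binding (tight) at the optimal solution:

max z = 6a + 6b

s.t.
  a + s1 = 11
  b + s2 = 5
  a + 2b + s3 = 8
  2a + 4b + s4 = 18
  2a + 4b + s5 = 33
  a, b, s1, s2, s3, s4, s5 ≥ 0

At a = 8, b = 0, compute slack b - a·x for each constraint:
  C1: 11 − 8 = 3  (slack)
  C2: 5 − 0 = 5  (slack)
  C3: 8 − 8 = 0  (binding)
  C4: 18 − 16 = 2  (slack)
  C5: 33 − 16 = 17  (slack)

Optimal: a = 8, b = 0
Binding: C3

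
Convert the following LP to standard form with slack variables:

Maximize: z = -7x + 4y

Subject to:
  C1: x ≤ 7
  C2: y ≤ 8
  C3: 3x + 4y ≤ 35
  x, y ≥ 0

max z = -7x + 4y

s.t.
  x + s1 = 7
  y + s2 = 8
  3x + 4y + s3 = 35
  x, y, s1, s2, s3 ≥ 0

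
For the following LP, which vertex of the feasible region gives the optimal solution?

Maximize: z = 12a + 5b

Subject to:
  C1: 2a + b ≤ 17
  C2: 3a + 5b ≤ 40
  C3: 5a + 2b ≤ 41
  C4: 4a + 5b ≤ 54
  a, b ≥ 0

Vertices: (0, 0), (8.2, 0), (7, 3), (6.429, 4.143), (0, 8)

Evaluate the objective at each vertex of the feasible region:
  z(0, 0) = 0
  z(8.2, 0) = 98.4
  z(7, 3) = 99  ←
  z(6.429, 4.143) = 97.86
  z(0, 8) = 40
The maximum is at a = 7, b = 3.

(7, 3)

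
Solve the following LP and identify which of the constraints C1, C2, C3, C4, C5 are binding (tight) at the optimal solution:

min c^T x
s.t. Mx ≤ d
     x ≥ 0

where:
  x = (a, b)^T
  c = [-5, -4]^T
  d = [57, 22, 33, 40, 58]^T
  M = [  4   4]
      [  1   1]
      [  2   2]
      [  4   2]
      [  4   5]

At a = 7, b = 6, compute slack b - a·x for each constraint:
  C1: 57 − 52 = 5  (slack)
  C2: 22 − 13 = 9  (slack)
  C3: 33 − 26 = 7  (slack)
  C4: 40 − 40 = 0  (binding)
  C5: 58 − 58 = 0  (binding)

Optimal: a = 7, b = 6
Binding: C4, C5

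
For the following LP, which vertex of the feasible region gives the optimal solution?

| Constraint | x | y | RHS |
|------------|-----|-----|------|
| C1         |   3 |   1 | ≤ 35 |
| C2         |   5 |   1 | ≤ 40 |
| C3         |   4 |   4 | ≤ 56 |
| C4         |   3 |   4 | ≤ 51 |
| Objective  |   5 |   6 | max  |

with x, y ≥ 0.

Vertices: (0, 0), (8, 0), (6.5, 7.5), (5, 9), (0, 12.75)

Evaluate the objective at each vertex of the feasible region:
  z(0, 0) = 0
  z(8, 0) = 40
  z(6.5, 7.5) = 77.5
  z(5, 9) = 79  ←
  z(0, 12.75) = 76.5
The maximum is at x = 5, y = 9.

(5, 9)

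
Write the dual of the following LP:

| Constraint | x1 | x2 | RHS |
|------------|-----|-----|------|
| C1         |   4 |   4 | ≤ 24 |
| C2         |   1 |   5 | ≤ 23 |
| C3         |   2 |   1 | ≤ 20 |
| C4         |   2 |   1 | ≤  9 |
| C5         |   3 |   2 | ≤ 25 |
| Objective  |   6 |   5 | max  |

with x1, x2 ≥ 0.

Primal max cᵀx s.t. Ax ≤ b, x ≥ 0  →  Dual min bᵀy s.t. Aᵀy ≥ c, y ≥ 0.

Minimize: z = 24y1 + 23y2 + 20y3 + 9y4 + 25y5

Subject to:
  4y1 + y2 + 2y3 + 2y4 + 3y5 ≥ 6
  4y1 + 5y2 + y3 + y4 + 2y5 ≥ 5
  y1, y2, y3, y4, y5 ≥ 0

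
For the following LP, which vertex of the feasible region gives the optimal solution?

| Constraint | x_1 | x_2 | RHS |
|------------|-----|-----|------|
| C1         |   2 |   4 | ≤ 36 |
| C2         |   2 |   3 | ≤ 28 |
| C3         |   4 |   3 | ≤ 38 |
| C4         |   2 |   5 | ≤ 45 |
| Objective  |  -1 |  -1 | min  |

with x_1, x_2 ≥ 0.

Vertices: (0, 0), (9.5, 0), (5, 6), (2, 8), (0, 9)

Evaluate the objective at each vertex of the feasible region:
  z(0, 0) = 0
  z(9.5, 0) = -9.5
  z(5, 6) = -11  ←
  z(2, 8) = -10
  z(0, 9) = -9
The minimum is at x_1 = 5, x_2 = 6.

(5, 6)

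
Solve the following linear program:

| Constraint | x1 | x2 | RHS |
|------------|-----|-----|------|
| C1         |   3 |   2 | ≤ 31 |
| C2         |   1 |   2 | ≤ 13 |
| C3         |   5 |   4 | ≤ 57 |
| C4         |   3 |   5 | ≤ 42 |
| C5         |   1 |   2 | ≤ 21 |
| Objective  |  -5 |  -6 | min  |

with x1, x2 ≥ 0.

Evaluate the objective at each vertex of the feasible region:
  z(0, 0) = 0
  z(10.33, 0) = -51.67
  z(9, 2) = -57  ←
  z(0, 6.5) = -39
The minimum is at x1 = 9, x2 = 2.

x1 = 9, x2 = 2, z = -57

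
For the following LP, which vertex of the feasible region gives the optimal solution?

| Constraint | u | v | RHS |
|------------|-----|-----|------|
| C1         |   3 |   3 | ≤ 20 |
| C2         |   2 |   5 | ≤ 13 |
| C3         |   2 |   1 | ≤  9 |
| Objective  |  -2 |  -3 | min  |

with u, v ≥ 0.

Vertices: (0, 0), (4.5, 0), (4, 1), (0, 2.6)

Evaluate the objective at each vertex of the feasible region:
  z(0, 0) = 0
  z(4.5, 0) = -9
  z(4, 1) = -11  ←
  z(0, 2.6) = -7.8
The minimum is at u = 4, v = 1.

(4, 1)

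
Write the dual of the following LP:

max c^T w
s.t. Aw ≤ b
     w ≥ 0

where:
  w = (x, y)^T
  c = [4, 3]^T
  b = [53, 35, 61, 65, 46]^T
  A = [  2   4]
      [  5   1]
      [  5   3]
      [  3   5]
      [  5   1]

Primal max cᵀx s.t. Ax ≤ b, x ≥ 0  →  Dual min bᵀy s.t. Aᵀy ≥ c, y ≥ 0.

Minimize: z = 53y1 + 35y2 + 61y3 + 65y4 + 46y5

Subject to:
  2y1 + 5y2 + 5y3 + 3y4 + 5y5 ≥ 4
  4y1 + y2 + 3y3 + 5y4 + y5 ≥ 3
  y1, y2, y3, y4, y5 ≥ 0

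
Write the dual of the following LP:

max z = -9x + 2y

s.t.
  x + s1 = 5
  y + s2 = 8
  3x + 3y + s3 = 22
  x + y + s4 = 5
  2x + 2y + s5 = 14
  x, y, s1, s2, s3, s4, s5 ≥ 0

Primal max cᵀx s.t. Ax ≤ b, x ≥ 0  →  Dual min bᵀy s.t. Aᵀy ≥ c, y ≥ 0.

Minimize: z = 5y1 + 8y2 + 22y3 + 5y4 + 14y5

Subject to:
  y1 + 3y3 + y4 + 2y5 ≥ -9
  y2 + 3y3 + y4 + 2y5 ≥ 2
  y1, y2, y3, y4, y5 ≥ 0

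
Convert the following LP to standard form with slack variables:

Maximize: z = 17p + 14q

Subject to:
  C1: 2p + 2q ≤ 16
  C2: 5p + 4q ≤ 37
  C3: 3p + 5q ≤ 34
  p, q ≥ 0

max z = 17p + 14q

s.t.
  2p + 2q + s1 = 16
  5p + 4q + s2 = 37
  3p + 5q + s3 = 34
  p, q, s1, s2, s3 ≥ 0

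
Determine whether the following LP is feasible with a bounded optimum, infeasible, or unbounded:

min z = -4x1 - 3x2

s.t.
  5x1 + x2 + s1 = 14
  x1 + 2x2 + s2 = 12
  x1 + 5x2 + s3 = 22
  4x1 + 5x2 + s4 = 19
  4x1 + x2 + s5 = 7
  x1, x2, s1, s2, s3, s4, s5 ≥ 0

Feasible with a bounded optimal solution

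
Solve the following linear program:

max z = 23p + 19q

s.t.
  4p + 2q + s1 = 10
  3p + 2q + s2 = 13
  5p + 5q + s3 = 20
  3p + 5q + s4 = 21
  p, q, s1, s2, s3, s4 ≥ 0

Evaluate the objective at each vertex of the feasible region:
  z(0, 0) = 0
  z(2.5, 0) = 57.5
  z(1, 3) = 80  ←
  z(0, 4) = 76
The maximum is at p = 1, q = 3.

p = 1, q = 3, z = 80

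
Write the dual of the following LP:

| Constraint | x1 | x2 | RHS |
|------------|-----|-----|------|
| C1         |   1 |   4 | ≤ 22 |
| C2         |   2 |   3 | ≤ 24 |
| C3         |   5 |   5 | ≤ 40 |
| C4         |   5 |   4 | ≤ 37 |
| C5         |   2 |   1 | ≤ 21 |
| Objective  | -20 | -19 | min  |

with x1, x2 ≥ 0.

Primal min cᵀx s.t. Ax ≤ b, x ≥ 0  →  Dual max −bᵀy s.t. Aᵀy ≥ −c, y ≥ 0.

Maximize: z = -22y1 - 24y2 - 40y3 - 37y4 - 21y5

Subject to:
  y1 + 2y2 + 5y3 + 5y4 + 2y5 ≥ 20
  4y1 + 3y2 + 5y3 + 4y4 + y5 ≥ 19
  y1, y2, y3, y4, y5 ≥ 0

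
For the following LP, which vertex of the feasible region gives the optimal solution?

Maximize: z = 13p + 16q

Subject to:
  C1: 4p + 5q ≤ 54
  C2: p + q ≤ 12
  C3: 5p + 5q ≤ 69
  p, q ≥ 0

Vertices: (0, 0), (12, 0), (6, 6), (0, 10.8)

Evaluate the objective at each vertex of the feasible region:
  z(0, 0) = 0
  z(12, 0) = 156
  z(6, 6) = 174  ←
  z(0, 10.8) = 172.8
The maximum is at p = 6, q = 6.

(6, 6)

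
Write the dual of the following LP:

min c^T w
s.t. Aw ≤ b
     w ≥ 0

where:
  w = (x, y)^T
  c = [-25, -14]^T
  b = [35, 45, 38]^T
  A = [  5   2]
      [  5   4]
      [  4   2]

Primal min cᵀx s.t. Ax ≤ b, x ≥ 0  →  Dual max −bᵀy s.t. Aᵀy ≥ −c, y ≥ 0.

Maximize: z = -35y1 - 45y2 - 38y3

Subject to:
  5y1 + 5y2 + 4y3 ≥ 25
  2y1 + 4y2 + 2y3 ≥ 14
  y1, y2, y3 ≥ 0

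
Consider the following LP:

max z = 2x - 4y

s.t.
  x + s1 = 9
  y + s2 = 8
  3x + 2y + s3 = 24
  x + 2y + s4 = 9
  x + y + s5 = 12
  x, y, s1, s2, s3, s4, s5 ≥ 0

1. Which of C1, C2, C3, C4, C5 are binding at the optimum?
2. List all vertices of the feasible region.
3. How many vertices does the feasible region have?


1. C3
2. (0, 0), (8, 0), (7.5, 0.75), (0, 4.5)
3. 4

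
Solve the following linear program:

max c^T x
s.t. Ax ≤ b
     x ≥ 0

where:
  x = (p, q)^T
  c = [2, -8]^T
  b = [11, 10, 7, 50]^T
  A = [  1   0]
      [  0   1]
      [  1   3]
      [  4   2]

Evaluate the objective at each vertex of the feasible region:
  z(0, 0) = 0
  z(7, 0) = 14  ←
  z(0, 2.333) = -18.67
The maximum is at p = 7, q = 0.

p = 7, q = 0, z = 14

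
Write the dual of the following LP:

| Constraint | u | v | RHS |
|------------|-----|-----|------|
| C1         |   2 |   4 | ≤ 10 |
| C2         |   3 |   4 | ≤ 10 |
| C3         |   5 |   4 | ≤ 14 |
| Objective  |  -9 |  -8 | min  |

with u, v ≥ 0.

Primal min cᵀx s.t. Ax ≤ b, x ≥ 0  →  Dual max −bᵀy s.t. Aᵀy ≥ −c, y ≥ 0.

Maximize: z = -10y1 - 10y2 - 14y3

Subject to:
  2y1 + 3y2 + 5y3 ≥ 9
  4y1 + 4y2 + 4y3 ≥ 8
  y1, y2, y3 ≥ 0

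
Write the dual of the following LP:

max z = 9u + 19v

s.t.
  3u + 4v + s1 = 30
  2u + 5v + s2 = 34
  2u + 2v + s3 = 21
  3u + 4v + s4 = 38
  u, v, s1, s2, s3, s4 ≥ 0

Primal max cᵀx s.t. Ax ≤ b, x ≥ 0  →  Dual min bᵀy s.t. Aᵀy ≥ c, y ≥ 0.

Minimize: z = 30y1 + 34y2 + 21y3 + 38y4

Subject to:
  3y1 + 2y2 + 2y3 + 3y4 ≥ 9
  4y1 + 5y2 + 2y3 + 4y4 ≥ 19
  y1, y2, y3, y4 ≥ 0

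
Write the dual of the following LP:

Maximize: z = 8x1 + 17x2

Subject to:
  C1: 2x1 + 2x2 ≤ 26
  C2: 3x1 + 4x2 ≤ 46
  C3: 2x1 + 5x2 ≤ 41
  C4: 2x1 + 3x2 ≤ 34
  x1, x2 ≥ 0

Primal max cᵀx s.t. Ax ≤ b, x ≥ 0  →  Dual min bᵀy s.t. Aᵀy ≥ c, y ≥ 0.

Minimize: z = 26y1 + 46y2 + 41y3 + 34y4

Subject to:
  2y1 + 3y2 + 2y3 + 2y4 ≥ 8
  2y1 + 4y2 + 5y3 + 3y4 ≥ 17
  y1, y2, y3, y4 ≥ 0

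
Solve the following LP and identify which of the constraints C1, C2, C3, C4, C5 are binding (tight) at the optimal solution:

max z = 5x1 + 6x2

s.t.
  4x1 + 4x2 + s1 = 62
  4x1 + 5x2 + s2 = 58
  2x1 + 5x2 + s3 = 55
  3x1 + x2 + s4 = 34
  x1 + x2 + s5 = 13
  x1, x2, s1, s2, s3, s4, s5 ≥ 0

At x1 = 7, x2 = 6, compute slack b - a·x for each constraint:
  C1: 62 − 52 = 10  (slack)
  C2: 58 − 58 = 0  (binding)
  C3: 55 − 44 = 11  (slack)
  C4: 34 − 27 = 7  (slack)
  C5: 13 − 13 = 0  (binding)

Optimal: x1 = 7, x2 = 6
Binding: C2, C5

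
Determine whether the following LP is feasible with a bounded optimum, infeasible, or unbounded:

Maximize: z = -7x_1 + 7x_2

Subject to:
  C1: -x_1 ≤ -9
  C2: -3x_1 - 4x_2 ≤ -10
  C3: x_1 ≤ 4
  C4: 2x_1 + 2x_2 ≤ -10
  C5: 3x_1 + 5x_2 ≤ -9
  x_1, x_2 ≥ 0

Infeasible (no feasible solution exists)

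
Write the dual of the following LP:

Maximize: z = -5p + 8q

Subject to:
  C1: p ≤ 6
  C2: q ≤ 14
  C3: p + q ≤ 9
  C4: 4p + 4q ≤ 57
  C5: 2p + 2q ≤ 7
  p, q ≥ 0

Primal max cᵀx s.t. Ax ≤ b, x ≥ 0  →  Dual min bᵀy s.t. Aᵀy ≥ c, y ≥ 0.

Minimize: z = 6y1 + 14y2 + 9y3 + 57y4 + 7y5

Subject to:
  y1 + y3 + 4y4 + 2y5 ≥ -5
  y2 + y3 + 4y4 + 2y5 ≥ 8
  y1, y2, y3, y4, y5 ≥ 0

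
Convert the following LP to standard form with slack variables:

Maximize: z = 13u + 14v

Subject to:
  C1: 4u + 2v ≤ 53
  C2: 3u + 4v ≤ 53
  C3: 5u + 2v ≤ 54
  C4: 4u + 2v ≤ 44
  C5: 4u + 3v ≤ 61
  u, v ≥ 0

max z = 13u + 14v

s.t.
  4u + 2v + s1 = 53
  3u + 4v + s2 = 53
  5u + 2v + s3 = 54
  4u + 2v + s4 = 44
  4u + 3v + s5 = 61
  u, v, s1, s2, s3, s4, s5 ≥ 0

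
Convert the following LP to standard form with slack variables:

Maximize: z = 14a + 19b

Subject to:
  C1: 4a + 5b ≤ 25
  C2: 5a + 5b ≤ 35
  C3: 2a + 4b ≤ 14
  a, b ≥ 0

max z = 14a + 19b

s.t.
  4a + 5b + s1 = 25
  5a + 5b + s2 = 35
  2a + 4b + s3 = 14
  a, b, s1, s2, s3 ≥ 0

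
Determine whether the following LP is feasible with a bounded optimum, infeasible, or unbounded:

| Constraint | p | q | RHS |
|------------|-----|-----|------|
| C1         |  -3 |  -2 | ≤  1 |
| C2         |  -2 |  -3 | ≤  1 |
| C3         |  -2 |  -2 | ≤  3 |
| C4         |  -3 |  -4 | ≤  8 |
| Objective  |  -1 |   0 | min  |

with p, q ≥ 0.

Unbounded (objective can decrease without bound)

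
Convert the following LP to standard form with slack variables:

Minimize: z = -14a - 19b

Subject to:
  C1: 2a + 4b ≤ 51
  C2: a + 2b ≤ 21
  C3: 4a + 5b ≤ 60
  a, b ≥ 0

min z = -14a - 19b

s.t.
  2a + 4b + s1 = 51
  a + 2b + s2 = 21
  4a + 5b + s3 = 60
  a, b, s1, s2, s3 ≥ 0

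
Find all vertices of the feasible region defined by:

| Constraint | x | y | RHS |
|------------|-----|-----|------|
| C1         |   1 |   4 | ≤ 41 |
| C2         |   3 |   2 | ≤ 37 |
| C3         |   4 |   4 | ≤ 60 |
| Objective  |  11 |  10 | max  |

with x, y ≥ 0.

(0, 0), (12.33, 0), (7, 8), (6.333, 8.667), (0, 10.25)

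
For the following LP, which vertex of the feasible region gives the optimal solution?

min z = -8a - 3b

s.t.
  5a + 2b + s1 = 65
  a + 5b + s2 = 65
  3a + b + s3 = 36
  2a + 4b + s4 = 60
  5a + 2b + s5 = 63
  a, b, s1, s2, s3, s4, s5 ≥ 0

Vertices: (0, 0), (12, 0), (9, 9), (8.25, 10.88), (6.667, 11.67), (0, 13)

Evaluate the objective at each vertex of the feasible region:
  z(0, 0) = 0
  z(12, 0) = -96
  z(9, 9) = -99  ←
  z(8.25, 10.88) = -98.62
  z(6.667, 11.67) = -88.33
  z(0, 13) = -39
The minimum is at a = 9, b = 9.

(9, 9)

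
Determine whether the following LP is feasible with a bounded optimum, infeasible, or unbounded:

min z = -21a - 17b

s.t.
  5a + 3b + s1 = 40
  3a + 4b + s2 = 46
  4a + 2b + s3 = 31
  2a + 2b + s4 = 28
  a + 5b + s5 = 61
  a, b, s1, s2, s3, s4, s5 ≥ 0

Feasible with a bounded optimal solution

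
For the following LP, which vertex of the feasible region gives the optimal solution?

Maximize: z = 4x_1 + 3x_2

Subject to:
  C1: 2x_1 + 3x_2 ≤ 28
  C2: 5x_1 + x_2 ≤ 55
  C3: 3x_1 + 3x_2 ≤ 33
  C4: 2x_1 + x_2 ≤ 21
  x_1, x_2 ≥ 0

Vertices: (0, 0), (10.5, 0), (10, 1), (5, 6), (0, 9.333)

Evaluate the objective at each vertex of the feasible region:
  z(0, 0) = 0
  z(10.5, 0) = 42
  z(10, 1) = 43  ←
  z(5, 6) = 38
  z(0, 9.333) = 28
The maximum is at x_1 = 10, x_2 = 1.

(10, 1)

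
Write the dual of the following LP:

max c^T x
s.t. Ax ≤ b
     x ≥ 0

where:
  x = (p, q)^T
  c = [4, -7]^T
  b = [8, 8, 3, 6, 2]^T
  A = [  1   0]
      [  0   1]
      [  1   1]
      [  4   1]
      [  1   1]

Primal max cᵀx s.t. Ax ≤ b, x ≥ 0  →  Dual min bᵀy s.t. Aᵀy ≥ c, y ≥ 0.

Minimize: z = 8y1 + 8y2 + 3y3 + 6y4 + 2y5

Subject to:
  y1 + y3 + 4y4 + y5 ≥ 4
  y2 + y3 + y4 + y5 ≥ -7
  y1, y2, y3, y4, y5 ≥ 0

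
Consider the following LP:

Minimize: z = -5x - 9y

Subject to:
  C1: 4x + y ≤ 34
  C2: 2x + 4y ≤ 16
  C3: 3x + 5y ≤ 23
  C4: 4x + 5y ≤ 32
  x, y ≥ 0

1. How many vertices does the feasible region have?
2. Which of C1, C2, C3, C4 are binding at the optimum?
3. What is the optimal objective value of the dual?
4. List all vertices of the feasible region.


1. 4
2. C2, C3
3. -39
4. (0, 0), (7.667, 0), (6, 1), (0, 4)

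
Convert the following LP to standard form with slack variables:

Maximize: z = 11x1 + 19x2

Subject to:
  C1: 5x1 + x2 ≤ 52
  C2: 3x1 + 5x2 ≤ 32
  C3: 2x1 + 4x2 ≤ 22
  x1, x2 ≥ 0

max z = 11x1 + 19x2

s.t.
  5x1 + x2 + s1 = 52
  3x1 + 5x2 + s2 = 32
  2x1 + 4x2 + s3 = 22
  x1, x2, s1, s2, s3 ≥ 0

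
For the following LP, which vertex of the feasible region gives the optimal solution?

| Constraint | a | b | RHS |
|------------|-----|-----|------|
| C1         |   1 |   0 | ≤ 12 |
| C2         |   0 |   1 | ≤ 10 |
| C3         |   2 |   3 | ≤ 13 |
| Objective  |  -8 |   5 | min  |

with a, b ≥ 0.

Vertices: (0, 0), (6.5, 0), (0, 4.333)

Evaluate the objective at each vertex of the feasible region:
  z(0, 0) = 0
  z(6.5, 0) = -52  ←
  z(0, 4.333) = 21.67
The minimum is at a = 6.5, b = 0.

(6.5, 0)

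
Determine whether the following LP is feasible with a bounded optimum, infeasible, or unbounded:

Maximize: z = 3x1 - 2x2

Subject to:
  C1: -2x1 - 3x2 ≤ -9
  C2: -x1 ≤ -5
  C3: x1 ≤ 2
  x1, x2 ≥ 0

Infeasible (no feasible solution exists)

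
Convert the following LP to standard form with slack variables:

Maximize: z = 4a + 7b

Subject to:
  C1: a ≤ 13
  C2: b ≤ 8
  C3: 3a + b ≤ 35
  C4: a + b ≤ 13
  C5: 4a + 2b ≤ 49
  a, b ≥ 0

max z = 4a + 7b

s.t.
  a + s1 = 13
  b + s2 = 8
  3a + b + s3 = 35
  a + b + s4 = 13
  4a + 2b + s5 = 49
  a, b, s1, s2, s3, s4, s5 ≥ 0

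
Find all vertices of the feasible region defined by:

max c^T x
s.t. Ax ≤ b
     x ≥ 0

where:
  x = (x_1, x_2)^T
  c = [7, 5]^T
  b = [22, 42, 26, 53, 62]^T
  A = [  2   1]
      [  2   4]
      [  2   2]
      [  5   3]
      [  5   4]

(0, 0), (10.6, 0), (7, 6), (5, 8), (0, 10.5)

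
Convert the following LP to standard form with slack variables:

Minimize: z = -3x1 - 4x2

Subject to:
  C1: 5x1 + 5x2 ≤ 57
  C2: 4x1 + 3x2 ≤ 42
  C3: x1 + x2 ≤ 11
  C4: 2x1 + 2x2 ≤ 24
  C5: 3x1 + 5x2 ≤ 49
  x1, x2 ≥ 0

min z = -3x1 - 4x2

s.t.
  5x1 + 5x2 + s1 = 57
  4x1 + 3x2 + s2 = 42
  x1 + x2 + s3 = 11
  2x1 + 2x2 + s4 = 24
  3x1 + 5x2 + s5 = 49
  x1, x2, s1, s2, s3, s4, s5 ≥ 0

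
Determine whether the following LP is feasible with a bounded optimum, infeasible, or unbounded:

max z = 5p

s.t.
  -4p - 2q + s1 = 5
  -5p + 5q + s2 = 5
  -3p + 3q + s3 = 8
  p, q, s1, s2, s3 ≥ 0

Unbounded (objective can increase without bound)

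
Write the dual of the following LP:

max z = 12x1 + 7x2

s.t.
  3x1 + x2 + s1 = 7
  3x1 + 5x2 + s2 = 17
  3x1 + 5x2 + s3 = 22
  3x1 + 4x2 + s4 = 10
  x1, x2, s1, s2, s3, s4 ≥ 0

Primal max cᵀx s.t. Ax ≤ b, x ≥ 0  →  Dual min bᵀy s.t. Aᵀy ≥ c, y ≥ 0.

Minimize: z = 7y1 + 17y2 + 22y3 + 10y4

Subject to:
  3y1 + 3y2 + 3y3 + 3y4 ≥ 12
  y1 + 5y2 + 5y3 + 4y4 ≥ 7
  y1, y2, y3, y4 ≥ 0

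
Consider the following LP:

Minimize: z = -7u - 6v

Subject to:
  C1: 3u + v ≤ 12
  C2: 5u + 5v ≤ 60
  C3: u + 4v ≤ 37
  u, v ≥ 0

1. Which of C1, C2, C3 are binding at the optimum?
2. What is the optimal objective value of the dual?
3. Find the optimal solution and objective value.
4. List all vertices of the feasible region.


1. C1, C3
2. -61
3. u = 1, v = 9, z = -61
4. (0, 0), (4, 0), (1, 9), (0, 9.25)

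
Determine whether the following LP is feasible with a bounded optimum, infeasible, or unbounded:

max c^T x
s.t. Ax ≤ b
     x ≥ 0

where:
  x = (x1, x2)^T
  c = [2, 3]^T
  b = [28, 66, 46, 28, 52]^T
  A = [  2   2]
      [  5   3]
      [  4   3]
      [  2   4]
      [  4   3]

Feasible with a bounded optimal solution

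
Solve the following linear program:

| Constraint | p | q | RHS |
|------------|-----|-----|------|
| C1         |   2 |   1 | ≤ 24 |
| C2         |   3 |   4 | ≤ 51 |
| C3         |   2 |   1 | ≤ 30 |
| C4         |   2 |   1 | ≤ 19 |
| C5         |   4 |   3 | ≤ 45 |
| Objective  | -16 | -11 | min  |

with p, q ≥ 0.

Evaluate the objective at each vertex of the feasible region:
  z(0, 0) = 0
  z(9.5, 0) = -152
  z(6, 7) = -173  ←
  z(3.857, 9.857) = -170.1
  z(0, 12.75) = -140.2
The minimum is at p = 6, q = 7.

p = 6, q = 7, z = -173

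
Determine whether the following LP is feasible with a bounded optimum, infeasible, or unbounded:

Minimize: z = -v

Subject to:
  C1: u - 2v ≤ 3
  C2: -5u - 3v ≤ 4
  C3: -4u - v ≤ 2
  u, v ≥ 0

Unbounded (objective can decrease without bound)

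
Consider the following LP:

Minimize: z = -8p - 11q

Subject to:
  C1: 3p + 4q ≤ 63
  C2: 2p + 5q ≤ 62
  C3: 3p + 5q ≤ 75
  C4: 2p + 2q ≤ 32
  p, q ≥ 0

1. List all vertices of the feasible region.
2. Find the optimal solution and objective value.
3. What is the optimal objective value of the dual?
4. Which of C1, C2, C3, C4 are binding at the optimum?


1. (0, 0), (16, 0), (6, 10), (0, 12.4)
2. p = 6, q = 10, z = -158
3. -158
4. C2, C4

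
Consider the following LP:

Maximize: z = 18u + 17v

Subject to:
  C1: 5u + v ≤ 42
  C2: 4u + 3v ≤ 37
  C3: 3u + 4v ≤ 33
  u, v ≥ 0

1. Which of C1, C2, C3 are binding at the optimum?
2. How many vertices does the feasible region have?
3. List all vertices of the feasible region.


1. C2, C3
2. 5
3. (0, 0), (8.4, 0), (8.091, 1.545), (7, 3), (0, 8.25)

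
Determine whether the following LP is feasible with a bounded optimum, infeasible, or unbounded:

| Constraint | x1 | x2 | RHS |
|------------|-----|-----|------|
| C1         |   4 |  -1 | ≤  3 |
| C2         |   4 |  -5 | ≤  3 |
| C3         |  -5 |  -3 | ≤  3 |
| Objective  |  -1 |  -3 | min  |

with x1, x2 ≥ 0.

Unbounded (objective can decrease without bound)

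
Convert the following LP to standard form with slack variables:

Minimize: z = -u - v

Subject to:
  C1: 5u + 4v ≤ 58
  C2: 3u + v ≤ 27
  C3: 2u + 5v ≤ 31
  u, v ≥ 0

min z = -u - v

s.t.
  5u + 4v + s1 = 58
  3u + v + s2 = 27
  2u + 5v + s3 = 31
  u, v, s1, s2, s3 ≥ 0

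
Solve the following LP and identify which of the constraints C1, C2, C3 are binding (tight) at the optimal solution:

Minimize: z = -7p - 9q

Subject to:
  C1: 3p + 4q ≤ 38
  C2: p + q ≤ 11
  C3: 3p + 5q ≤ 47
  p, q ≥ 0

At p = 6, q = 5, compute slack b - a·x for each constraint:
  C1: 38 − 38 = 0  (binding)
  C2: 11 − 11 = 0  (binding)
  C3: 47 − 43 = 4  (slack)

Optimal: p = 6, q = 5
Binding: C1, C2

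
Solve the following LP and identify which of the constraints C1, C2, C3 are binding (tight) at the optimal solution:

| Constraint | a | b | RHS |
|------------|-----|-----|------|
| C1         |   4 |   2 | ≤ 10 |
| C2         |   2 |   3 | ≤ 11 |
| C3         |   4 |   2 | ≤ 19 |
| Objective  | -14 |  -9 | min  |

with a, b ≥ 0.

At a = 1, b = 3, compute slack b - a·x for each constraint:
  C1: 10 − 10 = 0  (binding)
  C2: 11 − 11 = 0  (binding)
  C3: 19 − 10 = 9  (slack)

Optimal: a = 1, b = 3
Binding: C1, C2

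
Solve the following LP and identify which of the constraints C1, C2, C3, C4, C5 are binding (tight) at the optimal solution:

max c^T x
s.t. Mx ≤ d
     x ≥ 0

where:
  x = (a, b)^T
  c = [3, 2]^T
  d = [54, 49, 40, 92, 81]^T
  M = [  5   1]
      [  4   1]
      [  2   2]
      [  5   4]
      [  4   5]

At a = 9, b = 9, compute slack b - a·x for each constraint:
  C1: 54 − 54 = 0  (binding)
  C2: 49 − 45 = 4  (slack)
  C3: 40 − 36 = 4  (slack)
  C4: 92 − 81 = 11  (slack)
  C5: 81 − 81 = 0  (binding)

Optimal: a = 9, b = 9
Binding: C1, C5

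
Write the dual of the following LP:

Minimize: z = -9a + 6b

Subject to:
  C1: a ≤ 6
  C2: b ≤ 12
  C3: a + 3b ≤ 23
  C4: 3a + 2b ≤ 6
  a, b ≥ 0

Primal min cᵀx s.t. Ax ≤ b, x ≥ 0  →  Dual max −bᵀy s.t. Aᵀy ≥ −c, y ≥ 0.

Maximize: z = -6y1 - 12y2 - 23y3 - 6y4

Subject to:
  y1 + y3 + 3y4 ≥ 9
  y2 + 3y3 + 2y4 ≥ -6
  y1, y2, y3, y4 ≥ 0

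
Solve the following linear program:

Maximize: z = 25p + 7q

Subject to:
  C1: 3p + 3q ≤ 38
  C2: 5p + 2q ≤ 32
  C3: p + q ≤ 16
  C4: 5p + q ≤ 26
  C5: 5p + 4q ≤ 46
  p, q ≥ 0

Evaluate the objective at each vertex of the feasible region:
  z(0, 0) = 0
  z(5.2, 0) = 130
  z(4, 6) = 142  ←
  z(3.6, 7) = 139
  z(0, 11.5) = 80.5
The maximum is at p = 4, q = 6.

p = 4, q = 6, z = 142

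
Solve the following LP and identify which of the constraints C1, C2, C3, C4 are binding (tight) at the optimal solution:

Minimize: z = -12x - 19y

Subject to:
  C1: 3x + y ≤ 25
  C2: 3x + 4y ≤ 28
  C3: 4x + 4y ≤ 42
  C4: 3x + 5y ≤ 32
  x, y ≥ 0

At x = 4, y = 4, compute slack b - a·x for each constraint:
  C1: 25 − 16 = 9  (slack)
  C2: 28 − 28 = 0  (binding)
  C3: 42 − 32 = 10  (slack)
  C4: 32 − 32 = 0  (binding)

Optimal: x = 4, y = 4
Binding: C2, C4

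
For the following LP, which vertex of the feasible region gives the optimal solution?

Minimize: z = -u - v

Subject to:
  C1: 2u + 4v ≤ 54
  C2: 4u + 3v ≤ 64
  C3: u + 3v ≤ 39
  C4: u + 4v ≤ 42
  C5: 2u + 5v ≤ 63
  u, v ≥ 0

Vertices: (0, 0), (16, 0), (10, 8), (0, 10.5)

Evaluate the objective at each vertex of the feasible region:
  z(0, 0) = 0
  z(16, 0) = -16
  z(10, 8) = -18  ←
  z(0, 10.5) = -10.5
The minimum is at u = 10, v = 8.

(10, 8)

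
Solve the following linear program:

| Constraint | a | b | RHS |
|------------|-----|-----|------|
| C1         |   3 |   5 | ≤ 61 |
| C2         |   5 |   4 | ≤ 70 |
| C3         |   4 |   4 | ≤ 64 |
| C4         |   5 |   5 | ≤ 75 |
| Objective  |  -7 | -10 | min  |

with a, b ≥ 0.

Evaluate the objective at each vertex of the feasible region:
  z(0, 0) = 0
  z(14, 0) = -98
  z(10, 5) = -120
  z(7, 8) = -129  ←
  z(0, 12.2) = -122
The minimum is at a = 7, b = 8.

a = 7, b = 8, z = -129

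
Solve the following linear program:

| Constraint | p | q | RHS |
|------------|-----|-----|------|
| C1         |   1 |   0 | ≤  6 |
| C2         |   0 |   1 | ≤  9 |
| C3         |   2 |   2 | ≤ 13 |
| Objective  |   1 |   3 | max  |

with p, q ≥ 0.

Evaluate the objective at each vertex of the feasible region:
  z(0, 0) = 0
  z(6, 0) = 6
  z(6, 0.5) = 7.5
  z(0, 6.5) = 19.5  ←
The maximum is at p = 0, q = 6.5.

p = 0, q = 6.5, z = 19.5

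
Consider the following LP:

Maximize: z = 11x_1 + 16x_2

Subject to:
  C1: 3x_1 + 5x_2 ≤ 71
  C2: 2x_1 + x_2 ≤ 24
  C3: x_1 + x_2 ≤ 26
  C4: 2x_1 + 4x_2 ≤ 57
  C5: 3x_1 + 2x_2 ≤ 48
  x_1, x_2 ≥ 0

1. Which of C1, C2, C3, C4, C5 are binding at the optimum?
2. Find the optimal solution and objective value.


1. C1, C2
2. x_1 = 7, x_2 = 10, z = 237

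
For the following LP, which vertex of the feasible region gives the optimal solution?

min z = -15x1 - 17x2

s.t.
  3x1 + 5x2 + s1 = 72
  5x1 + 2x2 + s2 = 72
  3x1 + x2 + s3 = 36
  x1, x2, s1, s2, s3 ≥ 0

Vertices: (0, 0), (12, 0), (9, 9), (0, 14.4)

Evaluate the objective at each vertex of the feasible region:
  z(0, 0) = 0
  z(12, 0) = -180
  z(9, 9) = -288  ←
  z(0, 14.4) = -244.8
The minimum is at x1 = 9, x2 = 9.

(9, 9)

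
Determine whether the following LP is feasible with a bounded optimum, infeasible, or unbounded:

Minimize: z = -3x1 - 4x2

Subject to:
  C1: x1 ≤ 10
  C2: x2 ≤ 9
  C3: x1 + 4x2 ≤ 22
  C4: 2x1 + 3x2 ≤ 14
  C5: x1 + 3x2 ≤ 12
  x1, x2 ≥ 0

Feasible with a bounded optimal solution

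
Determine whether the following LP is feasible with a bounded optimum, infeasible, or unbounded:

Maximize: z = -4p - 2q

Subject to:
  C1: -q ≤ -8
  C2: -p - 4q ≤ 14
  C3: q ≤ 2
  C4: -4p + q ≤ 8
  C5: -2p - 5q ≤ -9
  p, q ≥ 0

Infeasible (no feasible solution exists)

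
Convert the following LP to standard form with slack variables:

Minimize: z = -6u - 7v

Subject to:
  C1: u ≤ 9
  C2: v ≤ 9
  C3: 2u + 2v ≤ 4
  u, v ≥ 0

min z = -6u - 7v

s.t.
  u + s1 = 9
  v + s2 = 9
  2u + 2v + s3 = 4
  u, v, s1, s2, s3 ≥ 0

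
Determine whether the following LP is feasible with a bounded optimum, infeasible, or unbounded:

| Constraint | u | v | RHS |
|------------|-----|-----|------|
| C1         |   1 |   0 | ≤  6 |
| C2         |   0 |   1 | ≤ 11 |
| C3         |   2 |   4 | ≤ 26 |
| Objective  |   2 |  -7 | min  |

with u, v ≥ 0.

Feasible with a bounded optimal solution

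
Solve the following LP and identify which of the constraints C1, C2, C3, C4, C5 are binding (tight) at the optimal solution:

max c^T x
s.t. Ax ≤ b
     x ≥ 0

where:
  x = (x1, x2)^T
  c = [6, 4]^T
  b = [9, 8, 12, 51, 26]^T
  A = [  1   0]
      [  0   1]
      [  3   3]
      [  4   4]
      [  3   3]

At x1 = 4, x2 = 0, compute slack b - a·x for each constraint:
  C1: 9 − 4 = 5  (slack)
  C2: 8 − 0 = 8  (slack)
  C3: 12 − 12 = 0  (binding)
  C4: 51 − 16 = 35  (slack)
  C5: 26 − 12 = 14  (slack)

Optimal: x1 = 4, x2 = 0
Binding: C3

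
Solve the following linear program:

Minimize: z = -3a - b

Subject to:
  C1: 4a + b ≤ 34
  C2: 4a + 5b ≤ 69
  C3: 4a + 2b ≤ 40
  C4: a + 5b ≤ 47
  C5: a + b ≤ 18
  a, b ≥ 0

Evaluate the objective at each vertex of the feasible region:
  z(0, 0) = 0
  z(8.5, 0) = -25.5
  z(7, 6) = -27  ←
  z(5.889, 8.222) = -25.89
  z(0, 9.4) = -9.4
The minimum is at a = 7, b = 6.

a = 7, b = 6, z = -27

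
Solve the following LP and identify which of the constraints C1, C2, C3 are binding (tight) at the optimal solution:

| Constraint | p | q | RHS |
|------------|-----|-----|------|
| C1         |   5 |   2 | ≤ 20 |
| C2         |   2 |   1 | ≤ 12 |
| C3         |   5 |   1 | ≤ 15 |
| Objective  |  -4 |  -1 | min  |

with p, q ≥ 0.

At p = 2, q = 5, compute slack b - a·x for each constraint:
  C1: 20 − 20 = 0  (binding)
  C2: 12 − 9 = 3  (slack)
  C3: 15 − 15 = 0  (binding)

Optimal: p = 2, q = 5
Binding: C1, C3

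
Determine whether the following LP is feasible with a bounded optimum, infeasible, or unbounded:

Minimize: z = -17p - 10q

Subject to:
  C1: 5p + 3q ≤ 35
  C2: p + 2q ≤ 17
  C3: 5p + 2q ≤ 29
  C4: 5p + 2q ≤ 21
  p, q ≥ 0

Feasible with a bounded optimal solution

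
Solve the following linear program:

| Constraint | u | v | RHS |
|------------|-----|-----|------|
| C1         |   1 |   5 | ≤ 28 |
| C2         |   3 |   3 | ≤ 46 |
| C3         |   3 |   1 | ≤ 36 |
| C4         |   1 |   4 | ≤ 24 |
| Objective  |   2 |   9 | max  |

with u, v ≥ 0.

Evaluate the objective at each vertex of the feasible region:
  z(0, 0) = 0
  z(12, 0) = 24
  z(10.91, 3.273) = 51.27
  z(8, 4) = 52  ←
  z(0, 5.6) = 50.4
The maximum is at u = 8, v = 4.

u = 8, v = 4, z = 52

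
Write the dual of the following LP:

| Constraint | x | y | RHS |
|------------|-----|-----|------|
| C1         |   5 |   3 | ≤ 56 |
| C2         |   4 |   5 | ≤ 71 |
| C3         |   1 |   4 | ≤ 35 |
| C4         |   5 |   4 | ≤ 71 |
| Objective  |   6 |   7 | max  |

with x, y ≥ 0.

Primal max cᵀx s.t. Ax ≤ b, x ≥ 0  →  Dual min bᵀy s.t. Aᵀy ≥ c, y ≥ 0.

Minimize: z = 56y1 + 71y2 + 35y3 + 71y4

Subject to:
  5y1 + 4y2 + y3 + 5y4 ≥ 6
  3y1 + 5y2 + 4y3 + 4y4 ≥ 7
  y1, y2, y3, y4 ≥ 0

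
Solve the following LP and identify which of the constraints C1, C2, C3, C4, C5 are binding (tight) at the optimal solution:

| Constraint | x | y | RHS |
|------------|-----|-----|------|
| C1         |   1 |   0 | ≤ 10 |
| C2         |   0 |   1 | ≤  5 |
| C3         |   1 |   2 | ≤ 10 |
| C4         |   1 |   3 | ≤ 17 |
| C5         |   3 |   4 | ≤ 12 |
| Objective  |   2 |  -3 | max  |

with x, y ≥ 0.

At x = 4, y = 0, compute slack b - a·x for each constraint:
  C1: 10 − 4 = 6  (slack)
  C2: 5 − 0 = 5  (slack)
  C3: 10 − 4 = 6  (slack)
  C4: 17 − 4 = 13  (slack)
  C5: 12 − 12 = 0  (binding)

Optimal: x = 4, y = 0
Binding: C5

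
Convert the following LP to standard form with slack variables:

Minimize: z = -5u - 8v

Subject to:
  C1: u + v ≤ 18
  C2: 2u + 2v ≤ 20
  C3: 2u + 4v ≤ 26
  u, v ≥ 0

min z = -5u - 8v

s.t.
  u + v + s1 = 18
  2u + 2v + s2 = 20
  2u + 4v + s3 = 26
  u, v, s1, s2, s3 ≥ 0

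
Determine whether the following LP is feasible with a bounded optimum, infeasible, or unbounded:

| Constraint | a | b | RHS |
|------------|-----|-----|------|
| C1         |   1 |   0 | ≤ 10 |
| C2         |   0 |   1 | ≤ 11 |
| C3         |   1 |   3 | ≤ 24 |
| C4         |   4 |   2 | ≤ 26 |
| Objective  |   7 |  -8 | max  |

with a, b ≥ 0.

Feasible with a bounded optimal solution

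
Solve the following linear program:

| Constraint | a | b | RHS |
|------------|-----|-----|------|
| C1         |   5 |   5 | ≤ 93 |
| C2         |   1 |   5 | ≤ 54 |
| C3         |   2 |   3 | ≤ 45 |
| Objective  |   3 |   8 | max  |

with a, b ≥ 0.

Evaluate the objective at each vertex of the feasible region:
  z(0, 0) = 0
  z(18.6, 0) = 55.8
  z(10.8, 7.8) = 94.8
  z(9, 9) = 99  ←
  z(0, 10.8) = 86.4
The maximum is at a = 9, b = 9.

a = 9, b = 9, z = 99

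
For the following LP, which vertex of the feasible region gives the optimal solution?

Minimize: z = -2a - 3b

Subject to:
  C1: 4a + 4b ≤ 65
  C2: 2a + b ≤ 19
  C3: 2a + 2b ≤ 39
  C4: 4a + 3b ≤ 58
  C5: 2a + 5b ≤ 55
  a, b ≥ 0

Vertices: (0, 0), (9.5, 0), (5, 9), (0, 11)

Evaluate the objective at each vertex of the feasible region:
  z(0, 0) = 0
  z(9.5, 0) = -19
  z(5, 9) = -37  ←
  z(0, 11) = -33
The minimum is at a = 5, b = 9.

(5, 9)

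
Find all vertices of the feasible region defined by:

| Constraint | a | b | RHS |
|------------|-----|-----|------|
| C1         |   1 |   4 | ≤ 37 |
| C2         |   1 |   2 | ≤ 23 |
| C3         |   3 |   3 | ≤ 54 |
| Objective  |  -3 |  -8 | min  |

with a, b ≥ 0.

(0, 0), (18, 0), (13, 5), (9, 7), (0, 9.25)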